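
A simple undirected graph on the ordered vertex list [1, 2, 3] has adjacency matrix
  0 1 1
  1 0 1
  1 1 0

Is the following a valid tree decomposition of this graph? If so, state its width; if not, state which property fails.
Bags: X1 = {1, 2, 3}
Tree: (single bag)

Yes; width 2.

Vertex coverage: the bags together contain {1, 2, 3}, the full vertex set. Edge coverage: each edge of G has both endpoints in at least one bag. Running intersection: for every vertex, the bags containing it form a connected subtree. All three properties hold, so this is a valid tree decomposition of width max|bag| − 1 = 2, and hence tw(G) ≤ 2.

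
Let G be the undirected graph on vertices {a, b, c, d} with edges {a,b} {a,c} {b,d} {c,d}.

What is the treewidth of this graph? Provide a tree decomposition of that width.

Treewidth 2.
One such decomposition:
Bags: B1 = {b, c, d}  B2 = {a, b, c}
Tree: B1–B2

Each bag holds 3 vertices, so the decomposition has width 2, which upper-bounds the treewidth. Since b–d–c–a–b is a cycle in G, G is not acyclic. Forests are exactly the graphs of treewidth ≤ 1, so tw(G) ≥ 2. Hence tw(G) = 2 exactly.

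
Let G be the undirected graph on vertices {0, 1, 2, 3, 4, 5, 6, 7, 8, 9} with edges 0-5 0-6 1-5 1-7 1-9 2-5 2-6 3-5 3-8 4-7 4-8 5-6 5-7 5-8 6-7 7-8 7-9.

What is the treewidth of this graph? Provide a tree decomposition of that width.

The largest bag has 3 vertices, giving width 2; this decomposition certifies tw(G) ≤ 2. Conversely, {1, 7, 9} is a clique of size 3, and the vertices of any clique must share a bag in every tree decomposition; so some bag has ≥ 3 vertices and tw(G) ≥ 2. Hence tw(G) = 2 exactly.

Treewidth 2.
Bags: B1 = {1, 5, 7}  B2 = {5, 6, 7}  B3 = {5, 7, 8}  B4 = {0, 5, 6}  B5 = {1, 7, 9}  B6 = {2, 5, 6}  B7 = {3, 5, 8}  B8 = {4, 7, 8}
Tree: B1–B2, B2–B3, B2–B4, B1–B5, B2–B6, B3–B7, B3–B8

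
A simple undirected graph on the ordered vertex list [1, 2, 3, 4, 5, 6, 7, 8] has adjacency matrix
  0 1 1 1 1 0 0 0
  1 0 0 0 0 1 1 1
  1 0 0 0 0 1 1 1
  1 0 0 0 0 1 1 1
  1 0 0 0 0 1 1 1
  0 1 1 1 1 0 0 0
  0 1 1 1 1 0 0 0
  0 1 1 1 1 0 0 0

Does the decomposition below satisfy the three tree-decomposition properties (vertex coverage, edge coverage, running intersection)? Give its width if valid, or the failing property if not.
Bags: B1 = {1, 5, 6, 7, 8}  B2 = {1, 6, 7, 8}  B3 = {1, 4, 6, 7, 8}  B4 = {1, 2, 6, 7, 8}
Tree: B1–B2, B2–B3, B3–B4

A tree decomposition must satisfy three properties: every vertex lies in some bag; for every edge, both endpoints lie together in some bag; and for every vertex, the bags containing it form a connected subtree. Here vertex 3 appears in no bag, so the decomposition is invalid.

No — vertex 3 appears in no bag.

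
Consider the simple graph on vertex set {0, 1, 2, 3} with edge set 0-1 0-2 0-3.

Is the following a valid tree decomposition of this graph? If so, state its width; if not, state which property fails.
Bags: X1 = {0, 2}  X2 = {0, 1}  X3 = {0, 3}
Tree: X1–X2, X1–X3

Checking the three conditions: (i) the bags cover all of {0, 1, 2, 3}; (ii) for each edge, some bag contains both endpoints; (iii) the bags containing any fixed vertex form a subtree. All hold, so the decomposition is valid with width 2 − 1 = 1.

Yes; width 1.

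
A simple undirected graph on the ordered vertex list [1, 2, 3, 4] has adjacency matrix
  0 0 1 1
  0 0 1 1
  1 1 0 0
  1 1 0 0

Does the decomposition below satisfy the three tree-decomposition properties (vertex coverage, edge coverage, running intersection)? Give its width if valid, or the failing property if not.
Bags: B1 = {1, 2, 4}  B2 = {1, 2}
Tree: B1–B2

No — vertex 3 appears in no bag.

A tree decomposition must satisfy three properties: every vertex lies in some bag; for every edge, both endpoints lie together in some bag; and for every vertex, the bags containing it form a connected subtree. Here vertex 3 appears in no bag, so the decomposition is invalid.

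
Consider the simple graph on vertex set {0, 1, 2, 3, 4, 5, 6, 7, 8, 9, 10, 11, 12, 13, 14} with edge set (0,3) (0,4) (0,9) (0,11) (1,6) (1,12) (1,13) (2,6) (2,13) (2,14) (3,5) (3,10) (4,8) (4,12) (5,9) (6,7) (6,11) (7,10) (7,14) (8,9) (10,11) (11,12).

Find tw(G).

3

A width-3 tree decomposition is:
Bags: B1 = {4, 5, 8, 9}  B2 = {0, 4, 5, 9}  B3 = {0, 3, 4, 5}  B4 = {0, 3, 4, 12}  B5 = {0, 3, 11, 12}  B6 = {3, 10, 11, 12}  B7 = {1, 10, 11, 12}  B8 = {1, 6, 10, 11}  B9 = {1, 6, 7, 10}  B10 = {1, 6, 7, 13}  B11 = {2, 6, 7, 13}  B12 = {2, 7, 13, 14}
Tree: B1–B2, B2–B3, B3–B4, B4–B5, B5–B6, B6–B7, B7–B8, B8–B9, B9–B10, B10–B11, B11–B12
Every bag has size at most 4, so the width is 4 − 1 = 3 and tw(G) ≤ 3. For the lower bound: the 4 vertex sets {5,8,9}, {4}, {0}, {3,10,11,12} are disjoint, each induces a connected subgraph, and every pair is joined by at least one edge of G. Contracting each set to a single vertex therefore yields K_{4} as a minor, and since treewidth is minor-monotone, tw(G) ≥ tw(K_{4}) = 3. Combining the bounds, tw(G) = 3.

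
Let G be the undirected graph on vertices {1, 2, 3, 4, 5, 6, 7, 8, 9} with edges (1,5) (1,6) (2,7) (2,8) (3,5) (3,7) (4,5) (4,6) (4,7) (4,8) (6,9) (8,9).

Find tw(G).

3

A width-3 tree decomposition is:
Bags: B1 = {1, 6, 8, 9}  B2 = {1, 4, 6, 8}  B3 = {1, 4, 5, 8}  B4 = {2, 4, 5, 8}  B5 = {2, 4, 5, 7}  B6 = {2, 3, 5, 7}
Tree: B1–B2, B2–B3, B3–B4, B4–B5, B5–B6
The largest bag has 4 vertices, giving width 3; this decomposition certifies tw(G) ≤ 3. For the lower bound: the 4 vertex sets {1,6,9}, {8}, {4}, {2,3,5,7} are disjoint, each induces a connected subgraph, and every pair is joined by at least one edge of G. Contracting each set to a single vertex therefore yields K_{4} as a minor, and since treewidth is minor-monotone, tw(G) ≥ tw(K_{4}) = 3. Hence tw(G) = 3 exactly.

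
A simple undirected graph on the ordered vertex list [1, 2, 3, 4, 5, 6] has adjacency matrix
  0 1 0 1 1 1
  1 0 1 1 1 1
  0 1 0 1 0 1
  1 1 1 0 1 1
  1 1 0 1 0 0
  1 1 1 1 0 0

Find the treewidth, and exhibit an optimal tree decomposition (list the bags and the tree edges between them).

Treewidth 3.
Bags: B1 = {1, 2, 4, 6}  B2 = {2, 3, 4, 6}  B3 = {1, 2, 4, 5}
Tree: B1–B2, B1–B3

The largest bag has 4 vertices, giving width 3; this decomposition certifies tw(G) ≤ 3. For the lower bound, the 4 vertices {1, 2, 4, 5} are pairwise adjacent, and any tree decomposition puts a clique entirely inside one bag — forcing width ≥ 3. Combining the bounds, tw(G) = 3.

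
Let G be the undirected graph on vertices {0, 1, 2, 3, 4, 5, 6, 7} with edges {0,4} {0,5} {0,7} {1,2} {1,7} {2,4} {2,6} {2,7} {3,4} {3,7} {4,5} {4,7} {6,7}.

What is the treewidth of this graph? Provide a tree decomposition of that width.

Treewidth 2.
One optimal decomposition is:
Bags: B1 = {2, 4, 7}  B2 = {3, 4, 7}  B3 = {0, 4, 7}  B4 = {0, 4, 5}  B5 = {2, 6, 7}  B6 = {1, 2, 7}
Tree: B1–B2, B2–B3, B3–B4, B1–B5, B5–B6

The largest bag has 3 vertices, giving width 2; this decomposition certifies tw(G) ≤ 2. For the lower bound, the 3 vertices {0, 4, 5} are pairwise adjacent, and any tree decomposition puts a clique entirely inside one bag — forcing width ≥ 2. The upper and lower bounds meet at 2, so that is the treewidth.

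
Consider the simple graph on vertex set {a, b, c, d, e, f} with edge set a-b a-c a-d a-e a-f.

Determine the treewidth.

A width-1 tree decomposition is:
Bags: B1 = {a, f}  B2 = {a, c}  B3 = {a, e}  B4 = {a, d}  B5 = {a, b}
Tree: B1–B2, B2–B3, B3–B4, B3–B5
Every bag has size at most 2, so the width is 2 − 1 = 1 and tw(G) ≤ 1. Any graph with an edge has treewidth ≥ 1, and G has the edge f–a. The upper and lower bounds meet at 1, so that is the treewidth.

1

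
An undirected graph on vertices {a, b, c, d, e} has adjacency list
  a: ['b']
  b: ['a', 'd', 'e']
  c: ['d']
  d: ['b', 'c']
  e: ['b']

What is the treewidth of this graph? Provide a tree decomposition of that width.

Each bag holds 2 vertices, so the decomposition has width 1, which upper-bounds the treewidth. G has an edge, so its treewidth is at least 1. Therefore the treewidth is 1.

Treewidth 1.
Bags: B1 = {c, d}  B2 = {b, d}  B3 = {b, e}  B4 = {a, b}
Tree: B1–B2, B2–B3, B2–B4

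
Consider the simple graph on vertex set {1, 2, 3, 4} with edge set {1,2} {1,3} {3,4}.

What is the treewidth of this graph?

1

A width-1 tree decomposition is:
Bags: B1 = {1, 2}  B2 = {1, 3}  B3 = {3, 4}
Tree: B1–B2, B2–B3
Each bag holds 2 vertices, so the decomposition has width 1, which upper-bounds the treewidth. Since G has at least one edge (e.g. 1–2), it is not an edgeless graph, so tw(G) ≥ 1. The upper and lower bounds meet at 1, so that is the treewidth.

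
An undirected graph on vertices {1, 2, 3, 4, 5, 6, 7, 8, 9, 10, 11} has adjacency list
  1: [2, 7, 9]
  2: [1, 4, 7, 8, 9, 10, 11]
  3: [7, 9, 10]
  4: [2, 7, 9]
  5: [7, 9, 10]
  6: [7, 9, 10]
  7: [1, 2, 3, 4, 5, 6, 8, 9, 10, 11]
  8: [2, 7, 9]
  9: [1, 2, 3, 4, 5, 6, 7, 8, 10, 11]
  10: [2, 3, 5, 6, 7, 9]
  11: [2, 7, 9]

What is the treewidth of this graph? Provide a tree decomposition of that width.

The largest bag has 4 vertices, giving width 3; this decomposition certifies tw(G) ≤ 3. On the other hand G contains the 4-clique {1, 2, 7, 9}. A clique must lie in a single bag of any decomposition, so no decomposition can have width below 3. Therefore the treewidth is 3.

Treewidth 3.
Bags: B1 = {2, 7, 8, 9}  B2 = {2, 7, 9, 10}  B3 = {1, 2, 7, 9}  B4 = {2, 7, 9, 11}  B5 = {2, 4, 7, 9}  B6 = {5, 7, 9, 10}  B7 = {6, 7, 9, 10}  B8 = {3, 7, 9, 10}
Tree: B1–B2, B1–B3, B2–B4, B1–B5, B2–B6, B6–B7, B6–B8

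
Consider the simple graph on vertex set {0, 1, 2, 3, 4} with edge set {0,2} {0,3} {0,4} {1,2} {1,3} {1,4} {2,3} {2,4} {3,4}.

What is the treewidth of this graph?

3

A width-3 tree decomposition is:
Bags: B1 = {1, 2, 3, 4}  B2 = {0, 2, 3, 4}
Tree: B1–B2
Each bag holds 4 vertices, so the decomposition has width 3, which upper-bounds the treewidth. On the other hand G contains the 4-clique {0, 2, 3, 4}. A clique must lie in a single bag of any decomposition, so no decomposition can have width below 3. Hence tw(G) = 3 exactly.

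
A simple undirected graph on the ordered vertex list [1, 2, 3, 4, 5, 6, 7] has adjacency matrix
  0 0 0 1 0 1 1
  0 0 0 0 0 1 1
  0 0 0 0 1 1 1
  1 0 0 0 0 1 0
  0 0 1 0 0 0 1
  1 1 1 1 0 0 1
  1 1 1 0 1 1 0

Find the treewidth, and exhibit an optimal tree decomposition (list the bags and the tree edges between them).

Treewidth 2.
One optimal decomposition is:
Bags: B1 = {1, 6, 7}  B2 = {3, 6, 7}  B3 = {1, 4, 6}  B4 = {2, 6, 7}  B5 = {3, 5, 7}
Tree: B1–B2, B1–B3, B2–B4, B2–B5

The largest bag has 3 vertices, giving width 2; this decomposition certifies tw(G) ≤ 2. For the lower bound, the 3 vertices {3, 5, 7} are pairwise adjacent, and any tree decomposition puts a clique entirely inside one bag — forcing width ≥ 2. Hence tw(G) = 2 exactly.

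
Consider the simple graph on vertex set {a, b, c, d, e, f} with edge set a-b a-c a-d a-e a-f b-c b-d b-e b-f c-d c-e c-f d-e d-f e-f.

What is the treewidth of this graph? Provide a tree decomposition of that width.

With just one bag of size 6, the width is 6 − 1 = 5, so tw(G) ≤ 5. Conversely, {a, b, c, d, e, f} is a clique of size 6, and the vertices of any clique must share a bag in every tree decomposition; so some bag has ≥ 6 vertices and tw(G) ≥ 5. Therefore the treewidth is 5.

Treewidth 5.
Bags: B1 = {a, b, c, d, e, f}
Tree: (single bag)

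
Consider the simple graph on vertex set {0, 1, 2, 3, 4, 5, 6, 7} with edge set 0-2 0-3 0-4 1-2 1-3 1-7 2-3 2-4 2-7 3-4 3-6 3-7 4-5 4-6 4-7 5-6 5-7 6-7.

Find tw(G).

A width-3 tree decomposition is:
Bags: B1 = {0, 2, 3, 4}  B2 = {2, 3, 4, 7}  B3 = {3, 4, 6, 7}  B4 = {4, 5, 6, 7}  B5 = {1, 2, 3, 7}
Tree: B1–B2, B2–B3, B3–B4, B2–B5
The largest bag has 4 vertices, giving width 3; this decomposition certifies tw(G) ≤ 3. For the lower bound, the 4 vertices {1, 2, 3, 7} are pairwise adjacent, and any tree decomposition puts a clique entirely inside one bag — forcing width ≥ 3. Therefore the treewidth is 3.

3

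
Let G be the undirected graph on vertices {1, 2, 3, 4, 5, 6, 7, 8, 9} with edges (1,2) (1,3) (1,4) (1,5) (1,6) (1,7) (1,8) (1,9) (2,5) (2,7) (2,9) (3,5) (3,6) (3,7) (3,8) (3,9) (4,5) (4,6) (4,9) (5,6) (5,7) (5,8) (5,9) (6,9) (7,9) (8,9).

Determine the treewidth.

A width-4 tree decomposition is:
Bags: B1 = {1, 3, 5, 8, 9}  B2 = {1, 3, 5, 7, 9}  B3 = {1, 3, 5, 6, 9}  B4 = {1, 2, 5, 7, 9}  B5 = {1, 4, 5, 6, 9}
Tree: B1–B2, B2–B3, B2–B4, B3–B5
The largest bag has 5 vertices, giving width 4; this decomposition certifies tw(G) ≤ 4. For the lower bound, the 5 vertices {1, 2, 5, 7, 9} are pairwise adjacent, and any tree decomposition puts a clique entirely inside one bag — forcing width ≥ 4. The upper and lower bounds meet at 4, so that is the treewidth.

4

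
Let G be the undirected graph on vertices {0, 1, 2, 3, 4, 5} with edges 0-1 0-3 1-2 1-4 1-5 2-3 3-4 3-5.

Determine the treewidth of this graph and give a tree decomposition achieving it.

The largest bag has 3 vertices, giving width 2; this decomposition certifies tw(G) ≤ 2. For the lower bound, G contains the cycle 1–5–3–4–1, so G is not a forest; only forests have treewidth ≤ 1, hence tw(G) ≥ 2. Therefore the treewidth is 2.

Treewidth 2.
Bags: B1 = {1, 3, 5}  B2 = {1, 3, 4}  B3 = {0, 1, 3}  B4 = {1, 2, 3}
Tree: B1–B2, B2–B3, B3–B4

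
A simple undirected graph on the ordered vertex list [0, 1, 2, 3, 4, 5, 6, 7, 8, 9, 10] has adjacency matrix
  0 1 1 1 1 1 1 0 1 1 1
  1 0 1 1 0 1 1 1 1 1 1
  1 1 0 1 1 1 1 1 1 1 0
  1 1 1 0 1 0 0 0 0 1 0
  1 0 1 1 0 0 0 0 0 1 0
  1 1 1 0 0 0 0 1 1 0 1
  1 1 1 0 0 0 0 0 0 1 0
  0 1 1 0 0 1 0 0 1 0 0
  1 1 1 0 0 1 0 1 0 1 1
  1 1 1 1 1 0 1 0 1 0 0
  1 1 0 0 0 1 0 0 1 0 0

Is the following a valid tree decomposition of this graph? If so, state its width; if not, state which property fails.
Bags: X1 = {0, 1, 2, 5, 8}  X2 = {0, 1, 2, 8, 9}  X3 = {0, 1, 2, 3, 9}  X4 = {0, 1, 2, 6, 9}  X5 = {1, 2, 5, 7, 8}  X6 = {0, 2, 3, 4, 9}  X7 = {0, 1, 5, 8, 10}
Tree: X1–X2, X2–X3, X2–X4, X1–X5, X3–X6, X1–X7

Every vertex of G appears in some bag (union = {0, 1, 2, 3, 4, 5, 6, 7, 8, 9, 10}); every edge is covered by a bag; and for each vertex v the set of bags containing v is connected in the bag tree. The decomposition is therefore valid. The largest bag has 5 vertices, so the width is 4.

Yes; width 4.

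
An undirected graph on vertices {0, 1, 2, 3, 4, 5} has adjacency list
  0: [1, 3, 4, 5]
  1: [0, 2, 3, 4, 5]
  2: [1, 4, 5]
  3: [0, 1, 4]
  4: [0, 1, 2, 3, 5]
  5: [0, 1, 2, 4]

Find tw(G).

A width-3 tree decomposition is:
Bags: B1 = {1, 2, 4, 5}  B2 = {0, 1, 4, 5}  B3 = {0, 1, 3, 4}
Tree: B1–B2, B2–B3
The largest bag has 4 vertices, giving width 3; this decomposition certifies tw(G) ≤ 3. Conversely, {0, 1, 3, 4} is a clique of size 4, and the vertices of any clique must share a bag in every tree decomposition; so some bag has ≥ 4 vertices and tw(G) ≥ 3. The upper and lower bounds meet at 3, so that is the treewidth.

3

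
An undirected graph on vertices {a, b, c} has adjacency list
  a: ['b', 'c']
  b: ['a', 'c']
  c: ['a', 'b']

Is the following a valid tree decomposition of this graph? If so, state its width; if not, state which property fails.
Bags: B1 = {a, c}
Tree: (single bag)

A tree decomposition must satisfy three properties: every vertex lies in some bag; for every edge, both endpoints lie together in some bag; and for every vertex, the bags containing it form a connected subtree. Here vertex b appears in no bag, so the decomposition is invalid.

No — vertex b appears in no bag.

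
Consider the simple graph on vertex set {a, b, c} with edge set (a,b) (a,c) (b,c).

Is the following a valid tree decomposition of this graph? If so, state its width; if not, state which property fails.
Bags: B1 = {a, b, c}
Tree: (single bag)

Yes; width 2.

Checking the three conditions: (i) the bags cover all of {a, b, c}; (ii) for each edge, some bag contains both endpoints; (iii) the bags containing any fixed vertex form a subtree. All hold, so the decomposition is valid with width 3 − 1 = 2.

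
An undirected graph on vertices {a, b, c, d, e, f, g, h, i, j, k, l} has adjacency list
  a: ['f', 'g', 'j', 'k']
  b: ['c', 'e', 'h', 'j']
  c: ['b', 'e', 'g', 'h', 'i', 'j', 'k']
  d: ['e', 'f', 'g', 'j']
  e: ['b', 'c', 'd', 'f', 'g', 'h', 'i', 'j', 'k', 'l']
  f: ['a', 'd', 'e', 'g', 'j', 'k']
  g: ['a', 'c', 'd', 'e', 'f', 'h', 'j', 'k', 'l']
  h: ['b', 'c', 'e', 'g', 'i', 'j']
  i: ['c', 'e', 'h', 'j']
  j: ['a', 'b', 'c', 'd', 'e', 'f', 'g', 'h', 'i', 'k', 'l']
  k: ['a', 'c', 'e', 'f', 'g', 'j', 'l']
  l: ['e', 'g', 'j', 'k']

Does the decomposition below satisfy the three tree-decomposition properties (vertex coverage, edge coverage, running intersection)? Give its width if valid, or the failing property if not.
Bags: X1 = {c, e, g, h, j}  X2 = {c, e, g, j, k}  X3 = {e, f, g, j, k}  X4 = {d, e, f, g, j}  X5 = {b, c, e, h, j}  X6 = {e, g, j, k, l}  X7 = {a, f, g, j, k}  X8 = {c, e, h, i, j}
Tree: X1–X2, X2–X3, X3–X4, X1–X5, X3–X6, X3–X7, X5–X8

Vertex coverage: the bags together contain {a, b, c, d, e, f, g, h, i, j, k, l}, the full vertex set. Edge coverage: each edge of G has both endpoints in at least one bag. Running intersection: for every vertex, the bags containing it form a connected subtree. All three properties hold, so this is a valid tree decomposition of width max|bag| − 1 = 4, and hence tw(G) ≤ 4.

Yes; width 4.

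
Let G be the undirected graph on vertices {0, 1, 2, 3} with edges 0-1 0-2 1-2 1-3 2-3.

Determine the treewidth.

A width-2 tree decomposition is:
Bags: B1 = {0, 1, 2}  B2 = {1, 2, 3}
Tree: B1–B2
Each bag holds 3 vertices, so the decomposition has width 2, which upper-bounds the treewidth. Conversely, {0, 1, 2} is a clique of size 3, and the vertices of any clique must share a bag in every tree decomposition; so some bag has ≥ 3 vertices and tw(G) ≥ 2. Hence tw(G) = 2 exactly.

2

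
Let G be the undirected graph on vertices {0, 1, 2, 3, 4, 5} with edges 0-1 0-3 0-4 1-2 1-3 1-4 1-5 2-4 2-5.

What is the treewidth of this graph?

A width-2 tree decomposition is:
Bags: B1 = {1, 2, 4}  B2 = {0, 1, 4}  B3 = {1, 2, 5}  B4 = {0, 1, 3}
Tree: B1–B2, B1–B3, B2–B4
Every bag has size at most 3, so the width is 3 − 1 = 2 and tw(G) ≤ 2. On the other hand G contains the 3-clique {0, 1, 3}. A clique must lie in a single bag of any decomposition, so no decomposition can have width below 2. Combining the bounds, tw(G) = 2.

2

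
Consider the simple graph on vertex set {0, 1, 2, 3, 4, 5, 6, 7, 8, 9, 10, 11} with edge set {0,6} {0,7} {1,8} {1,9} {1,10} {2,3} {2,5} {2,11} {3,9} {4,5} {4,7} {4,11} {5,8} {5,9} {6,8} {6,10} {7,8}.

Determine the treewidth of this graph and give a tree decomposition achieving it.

Treewidth 3.
One optimal decomposition is:
Bags: B1 = {2, 3, 9, 11}  B2 = {2, 5, 9, 11}  B3 = {4, 5, 9, 11}  B4 = {1, 4, 5, 9}  B5 = {1, 4, 5, 8}  B6 = {1, 4, 7, 8}  B7 = {1, 7, 8, 10}  B8 = {6, 7, 8, 10}  B9 = {0, 6, 7, 10}
Tree: B1–B2, B2–B3, B3–B4, B4–B5, B5–B6, B6–B7, B7–B8, B8–B9

Every bag has size at most 4, so the width is 4 − 1 = 3 and tw(G) ≤ 3. For the lower bound: the 4 vertex sets {2,3,11}, {9}, {5}, {1,4,7,8} are disjoint, each induces a connected subgraph, and every pair is joined by at least one edge of G. Contracting each set to a single vertex therefore yields K_{4} as a minor, and since treewidth is minor-monotone, tw(G) ≥ tw(K_{4}) = 3. Combining the bounds, tw(G) = 3.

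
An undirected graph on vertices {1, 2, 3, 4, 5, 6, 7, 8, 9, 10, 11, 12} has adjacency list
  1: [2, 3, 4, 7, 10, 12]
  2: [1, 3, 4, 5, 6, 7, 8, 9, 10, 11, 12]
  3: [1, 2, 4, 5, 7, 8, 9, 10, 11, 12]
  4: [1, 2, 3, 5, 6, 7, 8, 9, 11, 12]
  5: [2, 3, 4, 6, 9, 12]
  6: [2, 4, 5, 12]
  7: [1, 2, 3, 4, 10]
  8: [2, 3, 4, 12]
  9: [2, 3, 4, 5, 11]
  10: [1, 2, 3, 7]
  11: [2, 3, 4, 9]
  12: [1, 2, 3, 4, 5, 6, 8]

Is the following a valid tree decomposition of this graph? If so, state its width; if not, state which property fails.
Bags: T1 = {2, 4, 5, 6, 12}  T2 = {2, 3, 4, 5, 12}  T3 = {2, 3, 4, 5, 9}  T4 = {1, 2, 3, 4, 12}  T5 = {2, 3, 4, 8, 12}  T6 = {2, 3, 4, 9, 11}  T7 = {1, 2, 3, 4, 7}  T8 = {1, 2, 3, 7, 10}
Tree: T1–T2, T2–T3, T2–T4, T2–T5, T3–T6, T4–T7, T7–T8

Yes; width 4.

Vertex coverage: the bags together contain {1, 2, 3, 4, 5, 6, 7, 8, 9, 10, 11, 12}, the full vertex set. Edge coverage: each edge of G has both endpoints in at least one bag. Running intersection: for every vertex, the bags containing it form a connected subtree. All three properties hold, so this is a valid tree decomposition of width max|bag| − 1 = 4, and hence tw(G) ≤ 4.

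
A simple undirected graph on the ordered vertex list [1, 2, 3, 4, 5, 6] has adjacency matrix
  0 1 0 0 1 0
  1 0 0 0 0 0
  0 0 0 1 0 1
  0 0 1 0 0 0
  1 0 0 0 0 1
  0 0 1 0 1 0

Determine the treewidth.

1

A width-1 tree decomposition is:
Bags: B1 = {3, 4}  B2 = {3, 6}  B3 = {5, 6}  B4 = {1, 5}  B5 = {1, 2}
Tree: B1–B2, B2–B3, B3–B4, B4–B5
Every bag has size at most 2, so the width is 2 − 1 = 1 and tw(G) ≤ 1. Since G has at least one edge (e.g. 4–3), it is not an edgeless graph, so tw(G) ≥ 1. Hence tw(G) = 1 exactly.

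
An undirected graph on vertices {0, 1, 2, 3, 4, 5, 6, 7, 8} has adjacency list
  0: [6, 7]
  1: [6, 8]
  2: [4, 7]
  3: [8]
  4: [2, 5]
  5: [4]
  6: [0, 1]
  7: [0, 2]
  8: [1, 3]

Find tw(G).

A width-1 tree decomposition is:
Bags: B1 = {4, 5}  B2 = {2, 4}  B3 = {2, 7}  B4 = {0, 7}  B5 = {0, 6}  B6 = {1, 6}  B7 = {1, 8}  B8 = {3, 8}
Tree: B1–B2, B2–B3, B3–B4, B4–B5, B5–B6, B6–B7, B7–B8
Each bag holds 2 vertices, so the decomposition has width 1, which upper-bounds the treewidth. G has an edge, so its treewidth is at least 1. Therefore the treewidth is 1.

1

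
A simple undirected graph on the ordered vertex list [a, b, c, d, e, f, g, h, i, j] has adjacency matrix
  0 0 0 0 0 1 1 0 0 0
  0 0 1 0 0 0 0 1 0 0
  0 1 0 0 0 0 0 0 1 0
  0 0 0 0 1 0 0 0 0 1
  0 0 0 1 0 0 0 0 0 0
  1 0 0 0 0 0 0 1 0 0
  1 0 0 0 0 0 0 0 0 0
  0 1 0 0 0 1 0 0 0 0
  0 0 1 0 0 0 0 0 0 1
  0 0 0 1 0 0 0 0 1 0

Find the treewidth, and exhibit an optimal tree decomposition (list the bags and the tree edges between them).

Treewidth 1.
One such decomposition:
Bags: B1 = {a, g}  B2 = {a, f}  B3 = {f, h}  B4 = {b, h}  B5 = {b, c}  B6 = {c, i}  B7 = {i, j}  B8 = {d, j}  B9 = {d, e}
Tree: B1–B2, B2–B3, B3–B4, B4–B5, B5–B6, B6–B7, B7–B8, B8–B9

The largest bag has 2 vertices, giving width 1; this decomposition certifies tw(G) ≤ 1. G has an edge, so its treewidth is at least 1. The upper and lower bounds meet at 1, so that is the treewidth.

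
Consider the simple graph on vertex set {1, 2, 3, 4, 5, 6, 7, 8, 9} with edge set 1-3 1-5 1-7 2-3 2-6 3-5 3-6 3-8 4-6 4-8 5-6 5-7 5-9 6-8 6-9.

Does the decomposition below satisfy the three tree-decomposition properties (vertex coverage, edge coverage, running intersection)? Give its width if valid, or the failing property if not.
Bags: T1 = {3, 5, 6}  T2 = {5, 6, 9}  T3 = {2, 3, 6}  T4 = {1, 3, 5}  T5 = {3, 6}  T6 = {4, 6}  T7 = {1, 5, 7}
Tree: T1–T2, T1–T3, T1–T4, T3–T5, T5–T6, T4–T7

No — vertex 8 appears in no bag.

A tree decomposition must satisfy three properties: every vertex lies in some bag; for every edge, both endpoints lie together in some bag; and for every vertex, the bags containing it form a connected subtree. Here vertex 8 appears in no bag, so the decomposition is invalid.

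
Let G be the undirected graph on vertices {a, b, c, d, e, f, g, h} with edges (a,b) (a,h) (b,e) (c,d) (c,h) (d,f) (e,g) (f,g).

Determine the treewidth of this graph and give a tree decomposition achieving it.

The largest bag has 3 vertices, giving width 2; this decomposition certifies tw(G) ≤ 2. Since b–e–g–f–d–c–h–a–b is a cycle in G, G is not acyclic. Forests are exactly the graphs of treewidth ≤ 1, so tw(G) ≥ 2. Therefore the treewidth is 2.

Treewidth 2.
One optimal decomposition is:
Bags: B1 = {b, e, g}  B2 = {b, f, g}  B3 = {b, d, f}  B4 = {b, c, d}  B5 = {b, c, h}  B6 = {a, b, h}
Tree: B1–B2, B2–B3, B3–B4, B4–B5, B5–B6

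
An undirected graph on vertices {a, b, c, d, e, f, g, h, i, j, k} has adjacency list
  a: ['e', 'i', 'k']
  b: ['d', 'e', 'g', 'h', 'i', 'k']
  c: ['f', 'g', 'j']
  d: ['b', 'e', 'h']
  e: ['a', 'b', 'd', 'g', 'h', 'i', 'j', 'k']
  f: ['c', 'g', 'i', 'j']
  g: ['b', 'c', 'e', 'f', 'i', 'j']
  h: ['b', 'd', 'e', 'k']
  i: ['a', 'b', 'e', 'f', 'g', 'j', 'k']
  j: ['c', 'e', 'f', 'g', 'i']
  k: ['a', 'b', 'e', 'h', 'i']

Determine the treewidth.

3

A width-3 tree decomposition is:
Bags: B1 = {e, g, i, j}  B2 = {b, e, g, i}  B3 = {b, e, i, k}  B4 = {f, g, i, j}  B5 = {b, e, h, k}  B6 = {b, d, e, h}  B7 = {a, e, i, k}  B8 = {c, f, g, j}
Tree: B1–B2, B2–B3, B1–B4, B3–B5, B5–B6, B3–B7, B4–B8
Every bag has size at most 4, so the width is 4 − 1 = 3 and tw(G) ≤ 3. On the other hand G contains the 4-clique {e, g, i, j}. A clique must lie in a single bag of any decomposition, so no decomposition can have width below 3. The upper and lower bounds meet at 3, so that is the treewidth.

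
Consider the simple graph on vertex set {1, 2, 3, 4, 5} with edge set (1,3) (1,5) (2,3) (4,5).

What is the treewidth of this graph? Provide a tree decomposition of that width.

Treewidth 1.
Bags: B1 = {4, 5}  B2 = {1, 5}  B3 = {1, 3}  B4 = {2, 3}
Tree: B1–B2, B2–B3, B3–B4

The largest bag has 2 vertices, giving width 1; this decomposition certifies tw(G) ≤ 1. G has an edge, so its treewidth is at least 1. The upper and lower bounds meet at 1, so that is the treewidth.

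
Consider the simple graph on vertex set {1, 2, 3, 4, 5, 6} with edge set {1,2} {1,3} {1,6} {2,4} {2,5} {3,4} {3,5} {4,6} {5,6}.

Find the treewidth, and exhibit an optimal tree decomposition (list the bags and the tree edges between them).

Treewidth 3.
One such decomposition:
Bags: B1 = {1, 3, 4, 5}  B2 = {1, 4, 5, 6}  B3 = {1, 2, 4, 5}
Tree: B1–B2, B2–B3

Each bag holds 4 vertices, so the decomposition has width 3, which upper-bounds the treewidth. For the lower bound: the 4 vertex sets {3,5}, {1,6}, {4}, {2} are disjoint, each induces a connected subgraph, and every pair is joined by at least one edge of G. Contracting each set to a single vertex therefore yields K_{4} as a minor, and since treewidth is minor-monotone, tw(G) ≥ tw(K_{4}) = 3. Therefore the treewidth is 3.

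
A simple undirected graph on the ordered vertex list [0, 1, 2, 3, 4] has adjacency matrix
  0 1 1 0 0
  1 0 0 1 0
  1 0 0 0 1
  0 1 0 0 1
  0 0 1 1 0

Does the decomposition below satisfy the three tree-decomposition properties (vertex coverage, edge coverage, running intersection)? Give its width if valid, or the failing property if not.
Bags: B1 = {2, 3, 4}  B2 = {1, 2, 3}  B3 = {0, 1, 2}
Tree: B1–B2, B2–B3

Yes; width 2.

Checking the three conditions: (i) the bags cover all of {0, 1, 2, 3, 4}; (ii) for each edge, some bag contains both endpoints; (iii) the bags containing any fixed vertex form a subtree. All hold, so the decomposition is valid with width 3 − 1 = 2.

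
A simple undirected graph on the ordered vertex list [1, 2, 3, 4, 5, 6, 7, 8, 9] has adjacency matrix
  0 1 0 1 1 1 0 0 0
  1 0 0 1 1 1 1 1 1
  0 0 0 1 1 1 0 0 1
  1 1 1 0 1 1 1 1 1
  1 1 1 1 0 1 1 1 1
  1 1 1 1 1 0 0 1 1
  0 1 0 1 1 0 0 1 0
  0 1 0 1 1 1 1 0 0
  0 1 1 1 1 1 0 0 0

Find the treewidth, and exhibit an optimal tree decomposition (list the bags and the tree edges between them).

Every bag has size at most 5, so the width is 5 − 1 = 4 and tw(G) ≤ 4. For the lower bound, the 5 vertices {2, 4, 5, 6, 8} are pairwise adjacent, and any tree decomposition puts a clique entirely inside one bag — forcing width ≥ 4. Therefore the treewidth is 4.

Treewidth 4.
One optimal decomposition is:
Bags: B1 = {2, 4, 5, 7, 8}  B2 = {2, 4, 5, 6, 8}  B3 = {1, 2, 4, 5, 6}  B4 = {2, 4, 5, 6, 9}  B5 = {3, 4, 5, 6, 9}
Tree: B1–B2, B2–B3, B2–B4, B4–B5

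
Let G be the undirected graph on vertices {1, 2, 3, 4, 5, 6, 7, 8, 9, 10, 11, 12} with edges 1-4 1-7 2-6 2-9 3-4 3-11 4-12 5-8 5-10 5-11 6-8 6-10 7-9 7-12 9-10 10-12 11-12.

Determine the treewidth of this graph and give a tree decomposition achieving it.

The largest bag has 4 vertices, giving width 3; this decomposition certifies tw(G) ≤ 3. For the lower bound: the 4 vertex sets {2,6,8}, {9}, {10}, {5,7,11,12} are disjoint, each induces a connected subgraph, and every pair is joined by at least one edge of G. Contracting each set to a single vertex therefore yields K_{4} as a minor, and since treewidth is minor-monotone, tw(G) ≥ tw(K_{4}) = 3. Hence tw(G) = 3 exactly.

Treewidth 3.
One such decomposition:
Bags: B1 = {2, 6, 8, 9}  B2 = {6, 8, 9, 10}  B3 = {5, 8, 9, 10}  B4 = {5, 7, 9, 10}  B5 = {5, 7, 10, 12}  B6 = {5, 7, 11, 12}  B7 = {1, 7, 11, 12}  B8 = {1, 4, 11, 12}  B9 = {1, 3, 4, 11}
Tree: B1–B2, B2–B3, B3–B4, B4–B5, B5–B6, B6–B7, B7–B8, B8–B9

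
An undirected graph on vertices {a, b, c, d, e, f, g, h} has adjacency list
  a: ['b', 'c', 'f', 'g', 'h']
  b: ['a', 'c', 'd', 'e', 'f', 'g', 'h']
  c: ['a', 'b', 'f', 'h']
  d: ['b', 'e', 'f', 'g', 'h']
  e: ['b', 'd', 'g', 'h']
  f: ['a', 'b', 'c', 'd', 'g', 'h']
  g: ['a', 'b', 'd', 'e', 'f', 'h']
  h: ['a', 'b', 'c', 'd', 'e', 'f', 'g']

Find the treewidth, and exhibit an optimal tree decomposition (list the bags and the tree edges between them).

Every bag has size at most 5, so the width is 5 − 1 = 4 and tw(G) ≤ 4. On the other hand G contains the 5-clique {b, d, e, g, h}. A clique must lie in a single bag of any decomposition, so no decomposition can have width below 4. Therefore the treewidth is 4.

Treewidth 4.
Bags: B1 = {a, b, f, g, h}  B2 = {b, d, f, g, h}  B3 = {a, b, c, f, h}  B4 = {b, d, e, g, h}
Tree: B1–B2, B1–B3, B2–B4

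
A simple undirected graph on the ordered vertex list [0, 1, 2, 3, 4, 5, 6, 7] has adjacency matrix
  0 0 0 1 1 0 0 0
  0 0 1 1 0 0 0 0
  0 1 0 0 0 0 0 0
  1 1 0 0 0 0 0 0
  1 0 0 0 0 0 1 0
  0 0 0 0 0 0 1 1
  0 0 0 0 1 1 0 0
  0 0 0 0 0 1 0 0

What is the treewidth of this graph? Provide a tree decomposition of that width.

Treewidth 1.
One optimal decomposition is:
Bags: B1 = {1, 2}  B2 = {1, 3}  B3 = {0, 3}  B4 = {0, 4}  B5 = {4, 6}  B6 = {5, 6}  B7 = {5, 7}
Tree: B1–B2, B2–B3, B3–B4, B4–B5, B5–B6, B6–B7

Every bag has size at most 2, so the width is 2 − 1 = 1 and tw(G) ≤ 1. Any graph with an edge has treewidth ≥ 1, and G has the edge 2–1. Therefore the treewidth is 1.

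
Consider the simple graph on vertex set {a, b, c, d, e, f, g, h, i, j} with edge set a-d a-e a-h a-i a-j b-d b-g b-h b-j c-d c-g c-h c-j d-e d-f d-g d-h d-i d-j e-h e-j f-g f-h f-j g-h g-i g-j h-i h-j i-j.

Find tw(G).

4

A width-4 tree decomposition is:
Bags: B1 = {d, g, h, i, j}  B2 = {a, d, h, i, j}  B3 = {b, d, g, h, j}  B4 = {c, d, g, h, j}  B5 = {a, d, e, h, j}  B6 = {d, f, g, h, j}
Tree: B1–B2, B1–B3, B3–B4, B2–B5, B4–B6
Every bag has size at most 5, so the width is 5 − 1 = 4 and tw(G) ≤ 4. Conversely, {c, d, g, h, j} is a clique of size 5, and the vertices of any clique must share a bag in every tree decomposition; so some bag has ≥ 5 vertices and tw(G) ≥ 4. Hence tw(G) = 4 exactly.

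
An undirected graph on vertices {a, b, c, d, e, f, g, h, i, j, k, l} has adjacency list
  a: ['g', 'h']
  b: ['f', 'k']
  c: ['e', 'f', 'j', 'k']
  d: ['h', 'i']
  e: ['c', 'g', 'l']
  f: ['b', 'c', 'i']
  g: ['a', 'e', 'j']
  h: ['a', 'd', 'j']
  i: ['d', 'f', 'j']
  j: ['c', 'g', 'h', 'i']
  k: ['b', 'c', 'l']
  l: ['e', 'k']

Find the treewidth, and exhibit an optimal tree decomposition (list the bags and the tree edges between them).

Treewidth 3.
One such decomposition:
Bags: B1 = {a, d, g, h}  B2 = {d, g, h, j}  B3 = {d, g, i, j}  B4 = {e, g, i, j}  B5 = {c, e, i, j}  B6 = {c, e, f, i}  B7 = {c, e, f, l}  B8 = {c, f, k, l}  B9 = {b, f, k, l}
Tree: B1–B2, B2–B3, B3–B4, B4–B5, B5–B6, B6–B7, B7–B8, B8–B9

Every bag has size at most 4, so the width is 4 − 1 = 3 and tw(G) ≤ 3. For the lower bound: the 4 vertex sets {a,d,h}, {g}, {j}, {c,e,f,i} are disjoint, each induces a connected subgraph, and every pair is joined by at least one edge of G. Contracting each set to a single vertex therefore yields K_{4} as a minor, and since treewidth is minor-monotone, tw(G) ≥ tw(K_{4}) = 3. The upper and lower bounds meet at 3, so that is the treewidth.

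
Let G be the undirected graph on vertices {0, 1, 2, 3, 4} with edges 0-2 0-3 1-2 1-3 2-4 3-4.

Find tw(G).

2

A width-2 tree decomposition is:
Bags: B1 = {1, 2, 3}  B2 = {0, 2, 3}  B3 = {2, 3, 4}
Tree: B1–B2, B2–B3
The largest bag has 3 vertices, giving width 2; this decomposition certifies tw(G) ≤ 2. For the lower bound, G contains the cycle 1–2–0–3–1, so G is not a forest; only forests have treewidth ≤ 1, hence tw(G) ≥ 2. Therefore the treewidth is 2.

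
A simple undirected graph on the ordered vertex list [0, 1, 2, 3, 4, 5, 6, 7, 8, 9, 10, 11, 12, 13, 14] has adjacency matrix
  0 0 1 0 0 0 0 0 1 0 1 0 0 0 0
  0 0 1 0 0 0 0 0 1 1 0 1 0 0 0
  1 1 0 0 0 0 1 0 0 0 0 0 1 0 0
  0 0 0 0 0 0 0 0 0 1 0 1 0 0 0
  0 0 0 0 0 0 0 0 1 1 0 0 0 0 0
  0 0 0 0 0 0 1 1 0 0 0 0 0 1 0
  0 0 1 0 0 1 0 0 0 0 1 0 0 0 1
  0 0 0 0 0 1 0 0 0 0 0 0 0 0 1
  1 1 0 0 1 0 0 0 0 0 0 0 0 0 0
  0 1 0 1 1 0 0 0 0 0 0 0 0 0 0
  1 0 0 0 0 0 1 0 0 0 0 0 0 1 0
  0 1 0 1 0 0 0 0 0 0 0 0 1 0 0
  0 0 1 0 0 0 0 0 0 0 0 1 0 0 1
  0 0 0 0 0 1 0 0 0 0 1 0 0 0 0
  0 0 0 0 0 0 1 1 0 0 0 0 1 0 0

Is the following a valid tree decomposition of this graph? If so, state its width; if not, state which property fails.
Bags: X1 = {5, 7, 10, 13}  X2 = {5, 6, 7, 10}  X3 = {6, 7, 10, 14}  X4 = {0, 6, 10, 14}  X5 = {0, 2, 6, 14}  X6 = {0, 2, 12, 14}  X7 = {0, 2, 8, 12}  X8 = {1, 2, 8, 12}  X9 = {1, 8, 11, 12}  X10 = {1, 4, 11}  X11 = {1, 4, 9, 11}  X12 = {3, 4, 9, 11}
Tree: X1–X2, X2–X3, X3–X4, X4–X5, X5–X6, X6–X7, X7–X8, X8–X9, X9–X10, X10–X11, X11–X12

No — edge (8,4) lies in no bag.

A tree decomposition must satisfy three properties: every vertex lies in some bag; for every edge, both endpoints lie together in some bag; and for every vertex, the bags containing it form a connected subtree. Here edge (8,4) lies in no bag, so the decomposition is invalid.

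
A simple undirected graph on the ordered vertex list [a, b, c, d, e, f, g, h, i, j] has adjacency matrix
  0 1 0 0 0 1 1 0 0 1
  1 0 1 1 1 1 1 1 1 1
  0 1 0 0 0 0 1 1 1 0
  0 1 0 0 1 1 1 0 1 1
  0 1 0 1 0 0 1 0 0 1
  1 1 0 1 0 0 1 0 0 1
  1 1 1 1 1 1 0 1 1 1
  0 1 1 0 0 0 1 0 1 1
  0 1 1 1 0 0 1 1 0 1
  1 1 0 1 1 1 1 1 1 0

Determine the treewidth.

4

A width-4 tree decomposition is:
Bags: B1 = {b, d, g, i, j}  B2 = {b, g, h, i, j}  B3 = {b, d, f, g, j}  B4 = {b, c, g, h, i}  B5 = {b, d, e, g, j}  B6 = {a, b, f, g, j}
Tree: B1–B2, B1–B3, B2–B4, B1–B5, B3–B6
Each bag holds 5 vertices, so the decomposition has width 4, which upper-bounds the treewidth. For the lower bound, the 5 vertices {b, d, e, g, j} are pairwise adjacent, and any tree decomposition puts a clique entirely inside one bag — forcing width ≥ 4. Combining the bounds, tw(G) = 4.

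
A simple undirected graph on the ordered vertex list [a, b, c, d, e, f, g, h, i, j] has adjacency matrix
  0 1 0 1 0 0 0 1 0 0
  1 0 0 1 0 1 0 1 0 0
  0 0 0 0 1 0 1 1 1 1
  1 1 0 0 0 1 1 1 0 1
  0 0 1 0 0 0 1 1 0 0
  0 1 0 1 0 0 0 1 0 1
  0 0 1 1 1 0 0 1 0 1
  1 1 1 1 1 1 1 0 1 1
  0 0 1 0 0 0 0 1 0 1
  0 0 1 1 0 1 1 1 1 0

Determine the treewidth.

3

A width-3 tree decomposition is:
Bags: B1 = {d, f, h, j}  B2 = {d, g, h, j}  B3 = {b, d, f, h}  B4 = {c, g, h, j}  B5 = {c, h, i, j}  B6 = {c, e, g, h}  B7 = {a, b, d, h}
Tree: B1–B2, B1–B3, B2–B4, B4–B5, B4–B6, B3–B7
Each bag holds 4 vertices, so the decomposition has width 3, which upper-bounds the treewidth. Conversely, {d, g, h, j} is a clique of size 4, and the vertices of any clique must share a bag in every tree decomposition; so some bag has ≥ 4 vertices and tw(G) ≥ 3. Combining the bounds, tw(G) = 3.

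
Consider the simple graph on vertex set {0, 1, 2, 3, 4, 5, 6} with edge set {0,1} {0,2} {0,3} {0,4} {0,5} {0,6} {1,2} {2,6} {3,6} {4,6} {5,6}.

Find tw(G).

A width-2 tree decomposition is:
Bags: B1 = {0, 2, 6}  B2 = {0, 3, 6}  B3 = {0, 4, 6}  B4 = {0, 1, 2}  B5 = {0, 5, 6}
Tree: B1–B2, B1–B3, B1–B4, B2–B5
Each bag holds 3 vertices, so the decomposition has width 2, which upper-bounds the treewidth. For the lower bound, the 3 vertices {0, 1, 2} are pairwise adjacent, and any tree decomposition puts a clique entirely inside one bag — forcing width ≥ 2. Therefore the treewidth is 2.

2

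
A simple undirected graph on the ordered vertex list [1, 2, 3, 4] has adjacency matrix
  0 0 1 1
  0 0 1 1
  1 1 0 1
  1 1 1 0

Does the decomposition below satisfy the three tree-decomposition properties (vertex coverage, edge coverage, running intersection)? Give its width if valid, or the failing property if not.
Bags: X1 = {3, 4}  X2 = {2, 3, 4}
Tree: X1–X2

A tree decomposition must satisfy three properties: every vertex lies in some bag; for every edge, both endpoints lie together in some bag; and for every vertex, the bags containing it form a connected subtree. Here vertex 1 appears in no bag, so the decomposition is invalid.

No — vertex 1 appears in no bag.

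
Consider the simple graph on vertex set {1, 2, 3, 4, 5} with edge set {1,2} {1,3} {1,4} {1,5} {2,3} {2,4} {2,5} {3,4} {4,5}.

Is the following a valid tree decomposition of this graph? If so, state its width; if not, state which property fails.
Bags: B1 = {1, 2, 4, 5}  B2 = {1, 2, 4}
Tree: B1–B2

No — vertex 3 appears in no bag.

A tree decomposition must satisfy three properties: every vertex lies in some bag; for every edge, both endpoints lie together in some bag; and for every vertex, the bags containing it form a connected subtree. Here vertex 3 appears in no bag, so the decomposition is invalid.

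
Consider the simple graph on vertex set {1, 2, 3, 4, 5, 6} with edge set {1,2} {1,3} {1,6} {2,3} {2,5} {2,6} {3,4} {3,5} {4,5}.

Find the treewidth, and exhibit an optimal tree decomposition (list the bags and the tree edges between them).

Treewidth 2.
One optimal decomposition is:
Bags: B1 = {1, 2, 3}  B2 = {2, 3, 5}  B3 = {3, 4, 5}  B4 = {1, 2, 6}
Tree: B1–B2, B2–B3, B1–B4

Every bag has size at most 3, so the width is 3 − 1 = 2 and tw(G) ≤ 2. On the other hand G contains the 3-clique {1, 2, 3}. A clique must lie in a single bag of any decomposition, so no decomposition can have width below 2. Combining the bounds, tw(G) = 2.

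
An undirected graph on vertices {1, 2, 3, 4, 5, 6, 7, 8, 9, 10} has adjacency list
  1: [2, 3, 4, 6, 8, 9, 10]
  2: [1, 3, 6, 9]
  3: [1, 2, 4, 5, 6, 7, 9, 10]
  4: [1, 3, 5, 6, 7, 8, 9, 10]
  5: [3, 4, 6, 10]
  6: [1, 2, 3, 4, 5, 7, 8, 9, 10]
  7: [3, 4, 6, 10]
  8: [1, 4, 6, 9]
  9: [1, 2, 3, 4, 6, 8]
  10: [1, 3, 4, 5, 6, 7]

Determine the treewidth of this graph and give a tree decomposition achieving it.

Every bag has size at most 5, so the width is 5 − 1 = 4 and tw(G) ≤ 4. For the lower bound, the 5 vertices {1, 4, 6, 8, 9} are pairwise adjacent, and any tree decomposition puts a clique entirely inside one bag — forcing width ≥ 4. The upper and lower bounds meet at 4, so that is the treewidth.

Treewidth 4.
Bags: B1 = {1, 4, 6, 8, 9}  B2 = {1, 3, 4, 6, 9}  B3 = {1, 2, 3, 6, 9}  B4 = {1, 3, 4, 6, 10}  B5 = {3, 4, 5, 6, 10}  B6 = {3, 4, 6, 7, 10}
Tree: B1–B2, B2–B3, B2–B4, B4–B5, B5–B6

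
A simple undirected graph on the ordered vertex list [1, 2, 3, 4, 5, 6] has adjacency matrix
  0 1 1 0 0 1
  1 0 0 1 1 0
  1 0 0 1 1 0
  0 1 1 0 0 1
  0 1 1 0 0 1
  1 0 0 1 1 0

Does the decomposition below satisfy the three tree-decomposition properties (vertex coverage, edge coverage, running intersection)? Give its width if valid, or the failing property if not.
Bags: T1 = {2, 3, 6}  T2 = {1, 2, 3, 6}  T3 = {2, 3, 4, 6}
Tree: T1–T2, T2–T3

No — vertex 5 appears in no bag.

A tree decomposition must satisfy three properties: every vertex lies in some bag; for every edge, both endpoints lie together in some bag; and for every vertex, the bags containing it form a connected subtree. Here vertex 5 appears in no bag, so the decomposition is invalid.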